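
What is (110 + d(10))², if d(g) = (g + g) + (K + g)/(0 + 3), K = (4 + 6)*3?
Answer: 184900/9 ≈ 20544.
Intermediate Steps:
K = 30 (K = 10*3 = 30)
d(g) = 10 + 7*g/3 (d(g) = (g + g) + (30 + g)/(0 + 3) = 2*g + (30 + g)/3 = 2*g + (30 + g)*(⅓) = 2*g + (10 + g/3) = 10 + 7*g/3)
(110 + d(10))² = (110 + (10 + (7/3)*10))² = (110 + (10 + 70/3))² = (110 + 100/3)² = (430/3)² = 184900/9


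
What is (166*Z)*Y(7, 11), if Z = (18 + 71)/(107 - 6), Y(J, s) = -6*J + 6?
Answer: -531864/101 ≈ -5266.0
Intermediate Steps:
Y(J, s) = 6 - 6*J
Z = 89/101 ≈ 0.88119
(166*Z)*Y(7, 11) = (166*(89/101))*(6 - 6*7) = 14774*(6 - 42)/101 = (14774/101)*(-36) = -531864/101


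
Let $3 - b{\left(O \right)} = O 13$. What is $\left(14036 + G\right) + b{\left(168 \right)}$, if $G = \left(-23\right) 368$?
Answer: $3391$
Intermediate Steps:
$b{\left(O \right)} = 3 - 13 O$ ($b{\left(O \right)} = 3 - O 13 = 3 - 13 O$)
$G = -8464$
$\left(14036 + G\right) + b{\left(168 \right)} = \left(14036 - 8464\right) + \left(3 - 2184\right) = 5572 + \left(3 - 2184\right) = 5572 - 2181 = 3391$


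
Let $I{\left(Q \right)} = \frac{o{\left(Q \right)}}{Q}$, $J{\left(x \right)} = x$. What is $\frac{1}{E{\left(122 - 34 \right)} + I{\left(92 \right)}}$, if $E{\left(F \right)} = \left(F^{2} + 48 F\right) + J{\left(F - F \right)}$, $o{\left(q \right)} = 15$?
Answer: $\frac{92}{1101071} \approx 8.3555 \cdot 10^{-5}$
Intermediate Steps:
$I{\left(Q \right)} = \frac{15}{Q}$
$E{\left(F \right)} = F^{2} + 48 F$ ($E{\left(F \right)} = \left(F^{2} + 48 F\right) + \left(F - F\right) = \left(F^{2} + 48 F\right) + 0 = F^{2} + 48 F$)
$\frac{1}{E{\left(122 - 34 \right)} + I{\left(92 \right)}} = \frac{1}{\left(122 - 34\right) \left(48 + \left(122 - 34\right)\right) + \frac{15}{92}} = \frac{1}{\left(122 - 34\right) \left(48 + \left(122 - 34\right)\right) + 15 \cdot \frac{1}{92}} = \frac{1}{88 \left(48 + 88\right) + \frac{15}{92}} = \frac{1}{88 \cdot 136 + \frac{15}{92}} = \frac{1}{11968 + \frac{15}{92}} = \frac{1}{\frac{1101071}{92}} = \frac{92}{1101071}$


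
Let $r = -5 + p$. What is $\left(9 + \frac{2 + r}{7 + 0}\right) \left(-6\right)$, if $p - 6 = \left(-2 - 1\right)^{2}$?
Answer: $- \frac{450}{7} \approx -64.286$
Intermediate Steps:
$p = 15$ ($p = 6 + \left(-2 - 1\right)^{2} = 6 + \left(-3\right)^{2} = 6 + 9 = 15$)
$r = 10$ ($r = -5 + 15 = 10$)
$\left(9 + \frac{2 + r}{7 + 0}\right) \left(-6\right) = \left(9 + \frac{2 + 10}{7 + 0}\right) \left(-6\right) = \left(9 + \frac{12}{7}\right) \left(-6\right) = \frac{75}{7} \left(-6\right) = - \frac{450}{7}$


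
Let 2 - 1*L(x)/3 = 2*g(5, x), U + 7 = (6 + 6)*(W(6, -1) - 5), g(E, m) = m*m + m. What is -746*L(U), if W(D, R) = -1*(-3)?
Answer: 4158204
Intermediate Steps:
W(D, R) = 3
g(E, m) = m + m² (g(E, m) = m² + m = m + m²)
U = -31 (U = -7 + (6 + 6)*(3 - 5) = -7 + 12*(-2) = -7 - 24 = -31)
L(x) = 6 - 6*x*(1 + x)
-746*L(U) = -746*(6 - 6*(-31)*(1 - 31)) = -746*(6 - 6*(-31)*(-30)) = -746*(6 - 5580) = -746*(-5574) = 4158204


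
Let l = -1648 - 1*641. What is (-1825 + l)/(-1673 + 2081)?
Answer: -121/12 ≈ -10.083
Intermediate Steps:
l = -2289 (l = -1648 - 641 = -2289)
(-1825 + l)/(-1673 + 2081) = (-1825 - 2289)/(-1673 + 2081) = -4114/408 = -4114*1/408 = -121/12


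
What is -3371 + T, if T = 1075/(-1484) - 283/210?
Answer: -10726369/3180 ≈ -3373.1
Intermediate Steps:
T = -6589/3180 (T = 1075*(-1/1484) - 283*1/210 = -1075/1484 - 283/210 = -6589/3180 ≈ -2.0720)
-3371 + T = -3371 - 6589/3180 = -10726369/3180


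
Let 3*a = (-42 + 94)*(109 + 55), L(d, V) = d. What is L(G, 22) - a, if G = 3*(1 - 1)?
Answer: -8528/3 ≈ -2842.7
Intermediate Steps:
G = 0 (G = 3*0 = 0)
a = 8528/3 (a = ((-42 + 94)*(109 + 55))/3 = (52*164)/3 = (⅓)*8528 = 8528/3 ≈ 2842.7)
L(G, 22) - a = 0 - 1*8528/3 = 0 - 8528/3 = -8528/3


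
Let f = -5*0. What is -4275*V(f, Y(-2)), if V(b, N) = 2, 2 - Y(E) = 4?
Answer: -8550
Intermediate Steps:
f = 0
Y(E) = -2 (Y(E) = 2 - 1*4 = 2 - 4 = -2)
-4275*V(f, Y(-2)) = -4275*2 = -8550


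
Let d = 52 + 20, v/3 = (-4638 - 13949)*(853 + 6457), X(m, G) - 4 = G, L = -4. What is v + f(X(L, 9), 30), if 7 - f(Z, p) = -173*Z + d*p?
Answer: -407612814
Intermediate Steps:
X(m, G) = 4 + G
v = -407612910 (v = 3*((-4638 - 13949)*(853 + 6457)) = 3*(-18587*7310) = 3*(-135870970) = -407612910)
d = 72
f(Z, p) = 7 - 72*p + 173*Z (f(Z, p) = 7 - (-173*Z + 72*p) = 7 + (-72*p + 173*Z) = 7 - 72*p + 173*Z)
v + f(X(L, 9), 30) = -407612910 + (7 - 72*30 + 173*(4 + 9)) = -407612910 + (7 - 2160 + 173*13) = -407612910 + (7 - 2160 + 2249) = -407612910 + 96 = -407612814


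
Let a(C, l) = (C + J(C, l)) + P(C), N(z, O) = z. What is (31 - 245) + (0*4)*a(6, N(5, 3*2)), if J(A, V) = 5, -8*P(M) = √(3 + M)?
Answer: -214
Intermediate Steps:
P(M) = -√(3 + M)/8
a(C, l) = 5 + C - √(3 + C)/8 (a(C, l) = (C + 5) - √(3 + C)/8 = (5 + C) - √(3 + C)/8 = 5 + C - √(3 + C)/8)
(31 - 245) + (0*4)*a(6, N(5, 3*2)) = (31 - 245) + (0*4)*(5 + 6 - √(3 + 6)/8) = -214 + 0*(5 + 6 - √9/8) = -214 + 0*(5 + 6 - ⅛*3) = -214 + 0*(5 + 6 - 3/8) = -214 + 0*(85/8) = -214 + 0 = -214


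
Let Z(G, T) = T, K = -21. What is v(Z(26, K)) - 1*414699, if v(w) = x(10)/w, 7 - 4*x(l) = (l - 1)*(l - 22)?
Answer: -34834831/84 ≈ -4.1470e+5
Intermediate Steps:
x(l) = 7/4 - (-1 + l)*(-22 + l)/4 (x(l) = 7/4 - (l - 1)*(l - 22)/4 = 7/4 - (-1 + l)*(-22 + l)/4)
v(w) = 115/(4*w) (v(w) = (-15/4 - ¼*10² + (23/4)*10)/w = (-15/4 - ¼*100 + 115/2)/w = (-15/4 - 25 + 115/2)/w = 115/(4*w))
v(Z(26, K)) - 1*414699 = (115/4)/(-21) - 1*414699 = (115/4)*(-1/21) - 414699 = -115/84 - 414699 = -34834831/84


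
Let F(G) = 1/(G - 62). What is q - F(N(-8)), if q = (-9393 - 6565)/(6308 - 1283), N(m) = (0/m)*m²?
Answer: -984371/311550 ≈ -3.1596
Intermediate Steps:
N(m) = 0 (N(m) = 0*m² = 0)
q = -15958/5025 ≈ -3.1757
F(G) = 1/(-62 + G)
q - F(N(-8)) = -15958/5025 - 1/(-62 + 0) = -15958/5025 - 1/(-62) = -15958/5025 - 1*(-1/62) = -15958/5025 + 1/62 = -984371/311550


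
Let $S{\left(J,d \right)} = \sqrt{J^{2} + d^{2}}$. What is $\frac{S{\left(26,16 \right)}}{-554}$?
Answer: $- \frac{\sqrt{233}}{277} \approx -0.055106$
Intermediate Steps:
$\frac{S{\left(26,16 \right)}}{-554} = \frac{\sqrt{26^{2} + 16^{2}}}{-554} = \sqrt{676 + 256} \left(- \frac{1}{554}\right) = \sqrt{932} \left(- \frac{1}{554}\right) = 2 \sqrt{233} \left(- \frac{1}{554}\right) = - \frac{\sqrt{233}}{277}$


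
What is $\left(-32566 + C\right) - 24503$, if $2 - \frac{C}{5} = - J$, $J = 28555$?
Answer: $85716$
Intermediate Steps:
$C = 142785$ ($C = 10 - 5 \left(\left(-1\right) 28555\right) = 10 - -142775 = 10 + 142775 = 142785$)
$\left(-32566 + C\right) - 24503 = \left(-32566 + 142785\right) - 24503 = 110219 - 24503 = 85716$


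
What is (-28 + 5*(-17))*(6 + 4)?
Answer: -1130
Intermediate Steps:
(-28 + 5*(-17))*(6 + 4) = (-28 - 85)*10 = -113*10 = -1130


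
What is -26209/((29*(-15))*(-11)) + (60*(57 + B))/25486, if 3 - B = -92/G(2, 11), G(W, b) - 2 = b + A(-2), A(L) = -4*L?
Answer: -2273175809/426826785 ≈ -5.3258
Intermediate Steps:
G(W, b) = 10 + b (G(W, b) = 2 + (b - 4*(-2)) = 2 + (b + 8) = 2 + (8 + b) = 10 + b)
B = 155/21 (B = 3 - (-92)/(10 + 11) = 3 - (-92)/21 = 3 - 1*(-92/21) = 3 + 92/21 = 155/21 ≈ 7.3810)
-26209/((29*(-15))*(-11)) + (60*(57 + B))/25486 = -26209/((29*(-15))*(-11)) + (60*(57 + 155/21))/25486 = -26209/((-435*(-11))) + (60*(1352/21))*(1/25486) = -26209/4785 + (27040/7)*(1/25486) = -26209*1/4785 + 13520/89201 = -26209/4785 + 13520/89201 = -2273175809/426826785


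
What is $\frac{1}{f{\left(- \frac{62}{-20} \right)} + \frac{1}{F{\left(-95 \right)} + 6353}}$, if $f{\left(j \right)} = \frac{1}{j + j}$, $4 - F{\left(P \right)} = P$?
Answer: $\frac{200012}{32291} \approx 6.194$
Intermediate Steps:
$F{\left(P \right)} = 4 - P$
$f{\left(j \right)} = \frac{1}{2 j}$
$\frac{1}{f{\left(- \frac{62}{-20} \right)} + \frac{1}{F{\left(-95 \right)} + 6353}} = \frac{1}{\frac{1}{2 \left(- \frac{62}{-20}\right)} + \frac{1}{\left(4 - -95\right) + 6353}} = \frac{1}{\frac{1}{2 \left(\left(-62\right) \left(- \frac{1}{20}\right)\right)} + \frac{1}{\left(4 + 95\right) + 6353}} = \frac{1}{\frac{1}{2 \cdot \frac{31}{10}} + \frac{1}{99 + 6353}} = \frac{1}{\frac{1}{2} \cdot \frac{10}{31} + \frac{1}{6452}} = \frac{1}{\frac{5}{31} + \frac{1}{6452}} = \frac{1}{\frac{32291}{200012}} = \frac{200012}{32291}$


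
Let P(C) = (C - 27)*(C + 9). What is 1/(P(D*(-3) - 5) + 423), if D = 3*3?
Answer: 1/1780 ≈ 0.00056180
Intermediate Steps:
D = 9
P(C) = (-27 + C)*(9 + C)
1/(P(D*(-3) - 5) + 423) = 1/((-243 + (9*(-3) - 5)**2 - 18*(9*(-3) - 5)) + 423) = 1/((-243 + (-27 - 5)**2 - 18*(-27 - 5)) + 423) = 1/((-243 + (-32)**2 - 18*(-32)) + 423) = 1/((-243 + 1024 + 576) + 423) = 1/(1357 + 423) = 1/1780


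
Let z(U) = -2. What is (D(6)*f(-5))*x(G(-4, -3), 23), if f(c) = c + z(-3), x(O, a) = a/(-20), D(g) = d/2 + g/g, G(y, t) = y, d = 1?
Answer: 483/40 ≈ 12.075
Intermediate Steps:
D(g) = 3/2 (D(g) = 1/2 + g/g = 1*(1/2) + 1 = 1/2 + 1 = 3/2)
x(O, a) = -a/20 (x(O, a) = a*(-1/20) = -a/20)
f(c) = -2 + c (f(c) = c - 2 = -2 + c)
(D(6)*f(-5))*x(G(-4, -3), 23) = (3*(-2 - 5)/2)*(-1/20*23) = ((3/2)*(-7))*(-23/20) = -21/2*(-23/20) = 483/40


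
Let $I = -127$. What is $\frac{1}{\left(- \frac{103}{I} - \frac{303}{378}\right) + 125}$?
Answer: $\frac{16002}{2000401} \approx 0.0079994$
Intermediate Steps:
$\frac{1}{\left(- \frac{103}{I} - \frac{303}{378}\right) + 125} = \frac{1}{\left(- \frac{103}{-127} - \frac{303}{378}\right) + 125} = \frac{1}{\left(\left(-103\right) \left(- \frac{1}{127}\right) - \frac{101}{126}\right) + 125} = \frac{1}{\left(\frac{103}{127} - \frac{101}{126}\right) + 125} = \frac{1}{\frac{151}{16002} + 125} = \frac{1}{\frac{2000401}{16002}} = \frac{16002}{2000401}$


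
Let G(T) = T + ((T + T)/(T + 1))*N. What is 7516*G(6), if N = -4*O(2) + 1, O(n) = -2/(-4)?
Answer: 225480/7 ≈ 32211.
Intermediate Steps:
O(n) = ½ (O(n) = -2*(-¼) = ½)
N = -1 (N = -4*½ + 1 = -2 + 1 = -1)
G(T) = T - 2*T/(1 + T) (G(T) = T + ((T + T)/(T + 1))*(-1) = T + ((2*T)/(1 + T))*(-1) = T + (2*T/(1 + T))*(-1) = T - 2*T/(1 + T))
7516*G(6) = 7516*(6*(-1 + 6)/(1 + 6)) = 7516*(6*5/7) = 7516*(6*(⅐)*5) = 7516*(30/7) = 225480/7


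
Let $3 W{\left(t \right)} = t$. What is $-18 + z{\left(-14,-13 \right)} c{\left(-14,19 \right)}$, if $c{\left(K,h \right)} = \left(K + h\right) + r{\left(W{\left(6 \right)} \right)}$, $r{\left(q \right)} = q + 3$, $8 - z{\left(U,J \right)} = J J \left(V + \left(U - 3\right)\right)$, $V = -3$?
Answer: $33862$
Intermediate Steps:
$W{\left(t \right)} = \frac{t}{3}$
$z{\left(U,J \right)} = 8 - J^{2} \left(-6 + U\right)$ ($z{\left(U,J \right)} = 8 - J J \left(-3 + \left(U - 3\right)\right) = 8 - J^{2} \left(-3 + \left(-3 + U\right)\right) = 8 - J^{2} \left(-6 + U\right)$)
$r{\left(q \right)} = 3 + q$
$c{\left(K,h \right)} = 5 + K + h$ ($c{\left(K,h \right)} = \left(K + h\right) + \left(3 + \frac{1}{3} \cdot 6\right) = \left(K + h\right) + \left(3 + 2\right) = \left(K + h\right) + 5 = 5 + K + h$)
$-18 + z{\left(-14,-13 \right)} c{\left(-14,19 \right)} = -18 + \left(8 + 6 \left(-13\right)^{2} - - 14 \left(-13\right)^{2}\right) \left(5 - 14 + 19\right) = -18 + \left(8 + 6 \cdot 169 - \left(-14\right) 169\right) 10 = -18 + \left(8 + 1014 + 2366\right) 10 = -18 + 3388 \cdot 10 = -18 + 33880 = 33862$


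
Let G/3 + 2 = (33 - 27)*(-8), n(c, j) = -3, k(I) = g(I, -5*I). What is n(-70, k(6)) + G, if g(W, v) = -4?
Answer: -153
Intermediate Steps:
k(I) = -4
G = -150 (G = -6 + 3*((33 - 27)*(-8)) = -6 + 3*(6*(-8)) = -6 + 3*(-48) = -6 - 144 = -150)
n(-70, k(6)) + G = -3 - 150 = -153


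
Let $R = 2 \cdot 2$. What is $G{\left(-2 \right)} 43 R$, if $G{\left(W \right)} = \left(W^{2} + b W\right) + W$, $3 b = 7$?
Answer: $- \frac{1376}{3} \approx -458.67$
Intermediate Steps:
$b = \frac{7}{3}$ ($b = \frac{1}{3} \cdot 7 = \frac{7}{3} \approx 2.3333$)
$G{\left(W \right)} = W^{2} + \frac{10 W}{3}$ ($G{\left(W \right)} = \left(W^{2} + \frac{7 W}{3}\right) + W = W^{2} + \frac{10 W}{3}$)
$R = 4$
$G{\left(-2 \right)} 43 R = \frac{1}{3} \left(-2\right) \left(10 + 3 \left(-2\right)\right) 43 \cdot 4 = \frac{1}{3} \left(-2\right) \left(10 - 6\right) 43 \cdot 4 = \frac{1}{3} \left(-2\right) 4 \cdot 43 \cdot 4 = \left(- \frac{8}{3}\right) 43 \cdot 4 = \left(- \frac{344}{3}\right) 4 = - \frac{1376}{3}$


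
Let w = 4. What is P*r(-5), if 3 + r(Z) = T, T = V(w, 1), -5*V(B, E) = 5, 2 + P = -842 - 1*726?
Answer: 6280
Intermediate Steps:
P = -1570 (P = -2 + (-842 - 1*726) = -2 + (-842 - 726) = -2 - 1568 = -1570)
V(B, E) = -1 (V(B, E) = -⅕*5 = -1)
T = -1
r(Z) = -4 (r(Z) = -3 - 1 = -4)
P*r(-5) = -1570*(-4) = 6280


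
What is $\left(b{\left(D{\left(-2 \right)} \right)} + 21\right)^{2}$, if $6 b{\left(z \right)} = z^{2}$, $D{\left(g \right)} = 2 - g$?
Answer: $\frac{5041}{9} \approx 560.11$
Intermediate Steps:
$b{\left(z \right)} = \frac{z^{2}}{6}$
$\left(b{\left(D{\left(-2 \right)} \right)} + 21\right)^{2} = \left(\frac{\left(2 - -2\right)^{2}}{6} + 21\right)^{2} = \left(\frac{\left(2 + 2\right)^{2}}{6} + 21\right)^{2} = \left(\frac{4^{2}}{6} + 21\right)^{2} = \left(\frac{1}{6} \cdot 16 + 21\right)^{2} = \left(\frac{8}{3} + 21\right)^{2} = \left(\frac{71}{3}\right)^{2} = \frac{5041}{9}$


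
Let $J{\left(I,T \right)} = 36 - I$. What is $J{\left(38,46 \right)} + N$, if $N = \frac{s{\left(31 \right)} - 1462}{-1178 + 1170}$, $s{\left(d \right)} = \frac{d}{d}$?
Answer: $\frac{1445}{8} \approx 180.63$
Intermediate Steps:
$s{\left(d \right)} = 1$
$N = \frac{1461}{8}$ ($N = \frac{1 - 1462}{-1178 + 1170} = - \frac{1461}{-8} = \left(-1461\right) \left(- \frac{1}{8}\right) = \frac{1461}{8} \approx 182.63$)
$J{\left(38,46 \right)} + N = \left(36 - 38\right) + \frac{1461}{8} = -2 + \frac{1461}{8} = \frac{1445}{8}$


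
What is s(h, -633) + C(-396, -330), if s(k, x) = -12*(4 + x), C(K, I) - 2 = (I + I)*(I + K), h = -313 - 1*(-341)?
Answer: 486710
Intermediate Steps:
h = 28 (h = -313 + 341 = 28)
C(K, I) = 2 + 2*I*(I + K) (C(K, I) = 2 + (I + I)*(I + K) = 2 + (2*I)*(I + K) = 2 + 2*I*(I + K))
s(k, x) = -48 - 12*x
s(h, -633) + C(-396, -330) = (-48 - 12*(-633)) + (2 + 2*(-330)² + 2*(-330)*(-396)) = (-48 + 7596) + (2 + 2*108900 + 261360) = 7548 + (2 + 217800 + 261360) = 7548 + 479162 = 486710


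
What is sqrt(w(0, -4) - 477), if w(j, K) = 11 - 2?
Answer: 6*I*sqrt(13) ≈ 21.633*I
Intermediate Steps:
w(j, K) = 9
sqrt(w(0, -4) - 477) = sqrt(9 - 477) = sqrt(-468) = 6*I*sqrt(13)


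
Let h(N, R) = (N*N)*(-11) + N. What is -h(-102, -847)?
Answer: 114546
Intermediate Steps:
h(N, R) = N - 11*N² (h(N, R) = N²*(-11) + N = -11*N² + N = N - 11*N²)
-h(-102, -847) = -(-102)*(1 - 11*(-102)) = -(-102)*(1 + 1122) = -(-102)*1123 = -1*(-114546) = 114546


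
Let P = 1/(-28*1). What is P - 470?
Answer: -13161/28 ≈ -470.04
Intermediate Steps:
P = -1/28 (P = 1/(-28) = -1/28 ≈ -0.035714)
P - 470 = -1/28 - 470 = -13161/28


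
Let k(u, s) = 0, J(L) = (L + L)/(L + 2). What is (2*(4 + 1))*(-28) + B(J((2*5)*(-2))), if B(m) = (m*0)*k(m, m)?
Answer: -280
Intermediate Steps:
J(L) = 2*L/(2 + L) (J(L) = (2*L)/(2 + L) = 2*L/(2 + L))
B(m) = 0 (B(m) = (m*0)*0 = 0*0 = 0)
(2*(4 + 1))*(-28) + B(J((2*5)*(-2))) = (2*(4 + 1))*(-28) + 0 = (2*5)*(-28) + 0 = 10*(-28) + 0 = -280 + 0 = -280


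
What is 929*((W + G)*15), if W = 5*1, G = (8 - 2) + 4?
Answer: 209025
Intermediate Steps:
G = 10 (G = 6 + 4 = 10)
W = 5
929*((W + G)*15) = 929*((5 + 10)*15) = 929*(15*15) = 929*225 = 209025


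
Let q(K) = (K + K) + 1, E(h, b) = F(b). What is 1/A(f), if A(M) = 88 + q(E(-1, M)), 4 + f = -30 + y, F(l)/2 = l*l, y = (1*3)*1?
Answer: 1/3933 ≈ 0.00025426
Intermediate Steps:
y = 3 (y = 3*1 = 3)
F(l) = 2*l² (F(l) = 2*(l*l) = 2*l²)
E(h, b) = 2*b²
q(K) = 1 + 2*K (q(K) = 2*K + 1 = 1 + 2*K)
f = -31 (f = -4 + (-30 + 3) = -4 - 27 = -31)
A(M) = 89 + 4*M² (A(M) = 88 + (1 + 2*(2*M²)) = 88 + (1 + 4*M²) = 89 + 4*M²)
1/A(f) = 1/(89 + 4*(-31)²) = 1/(89 + 4*961) = 1/(89 + 3844) = 1/3933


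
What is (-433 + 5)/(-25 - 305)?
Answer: 214/165 ≈ 1.2970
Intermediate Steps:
(-433 + 5)/(-25 - 305) = -428/(-330) = -428*(-1/330) = 214/165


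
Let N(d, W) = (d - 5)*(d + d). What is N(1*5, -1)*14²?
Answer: 0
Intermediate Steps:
N(d, W) = 2*d*(-5 + d) (N(d, W) = (-5 + d)*(2*d) = 2*d*(-5 + d))
N(1*5, -1)*14² = (2*(1*5)*(-5 + 1*5))*14² = (2*5*(-5 + 5))*196 = (2*5*0)*196 = 0*196 = 0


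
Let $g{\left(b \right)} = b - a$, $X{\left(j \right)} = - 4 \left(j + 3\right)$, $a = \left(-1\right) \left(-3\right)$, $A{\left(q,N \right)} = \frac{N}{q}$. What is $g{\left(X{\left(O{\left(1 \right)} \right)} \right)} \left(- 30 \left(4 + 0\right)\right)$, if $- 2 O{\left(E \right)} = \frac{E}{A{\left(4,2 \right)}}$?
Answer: $1320$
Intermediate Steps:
$O{\left(E \right)} = - E$ ($O{\left(E \right)} = - \frac{E \frac{1}{2 \cdot \frac{1}{4}}}{2} = - \frac{E \frac{1}{\frac{1}{2}}}{2} = - \frac{E 2}{2} = - \frac{2 E}{2} = - E$)
$a = 3$
$X{\left(j \right)} = -12 - 4 j$ ($X{\left(j \right)} = - 4 \left(3 + j\right) = -12 - 4 j$)
$g{\left(b \right)} = -3 + b$ ($g{\left(b \right)} = b - 3 = -3 + b$)
$g{\left(X{\left(O{\left(1 \right)} \right)} \right)} \left(- 30 \left(4 + 0\right)\right) = \left(-3 - \left(12 + 4 \left(\left(-1\right) 1\right)\right)\right) \left(- 30 \left(4 + 0\right)\right) = \left(-3 - 8\right) \left(\left(-30\right) 4\right) = \left(-3 + \left(-12 + 4\right)\right) \left(-120\right) = \left(-3 - 8\right) \left(-120\right) = \left(-11\right) \left(-120\right) = 1320$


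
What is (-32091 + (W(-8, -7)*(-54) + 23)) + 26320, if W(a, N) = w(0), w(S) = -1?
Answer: -5694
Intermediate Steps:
W(a, N) = -1
(-32091 + (W(-8, -7)*(-54) + 23)) + 26320 = (-32091 + (-1*(-54) + 23)) + 26320 = (-32091 + (54 + 23)) + 26320 = (-32091 + 77) + 26320 = -32014 + 26320 = -5694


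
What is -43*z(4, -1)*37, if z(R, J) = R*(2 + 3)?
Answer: -31820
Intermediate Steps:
z(R, J) = 5*R (z(R, J) = R*5 = 5*R)
-43*z(4, -1)*37 = -215*4*37 = -43*20*37 = -860*37 = -31820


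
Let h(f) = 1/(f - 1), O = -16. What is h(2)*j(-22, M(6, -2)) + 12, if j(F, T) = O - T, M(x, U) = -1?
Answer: -3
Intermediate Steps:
j(F, T) = -16 - T
h(f) = 1/(-1 + f)
h(2)*j(-22, M(6, -2)) + 12 = (-16 - 1*(-1))/(-1 + 2) + 12 = (-16 + 1)/1 + 12 = 1*(-15) + 12 = -15 + 12 = -3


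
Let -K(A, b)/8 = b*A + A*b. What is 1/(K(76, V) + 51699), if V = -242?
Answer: 1/345971 ≈ 2.8904e-6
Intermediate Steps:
K(A, b) = -16*A*b (K(A, b) = -8*(b*A + A*b) = -8*(A*b + A*b) = -16*A*b)
1/(K(76, V) + 51699) = 1/(-16*76*(-242) + 51699) = 1/(294272 + 51699) = 1/345971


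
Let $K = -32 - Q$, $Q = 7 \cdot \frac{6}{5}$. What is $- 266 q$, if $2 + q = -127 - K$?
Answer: $\frac{117838}{5} \approx 23568.0$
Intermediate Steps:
$Q = \frac{42}{5}$ ($Q = 7 \cdot 6 \cdot \frac{1}{5} = 7 \cdot \frac{6}{5} = \frac{42}{5} \approx 8.4$)
$K = - \frac{202}{5}$ ($K = -32 - \frac{42}{5} = - \frac{202}{5} \approx -40.4$)
$q = - \frac{443}{5}$ ($q = -2 - \frac{433}{5} = - \frac{443}{5} \approx -88.6$)
$- 266 q = \left(-266\right) \left(- \frac{443}{5}\right) = \frac{117838}{5}$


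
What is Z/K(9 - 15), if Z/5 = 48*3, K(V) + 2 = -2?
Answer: -180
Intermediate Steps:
K(V) = -4 (K(V) = -2 - 2 = -4)
Z = 720 (Z = 5*(48*3) = 5*144 = 720)
Z/K(9 - 15) = 720/(-4) = 720*(-¼) = -180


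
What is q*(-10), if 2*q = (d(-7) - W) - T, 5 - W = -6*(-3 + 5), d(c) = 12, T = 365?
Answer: 1850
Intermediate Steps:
W = 17 (W = 5 - (-6)*(-3 + 5) = 5 - (-6)*2 = 5 - 1*(-12) = 5 + 12 = 17)
q = -185 (q = ((12 - 1*17) - 1*365)/2 = ((12 - 17) - 365)/2 = (-5 - 365)/2 = (½)*(-370) = -185)
q*(-10) = -185*(-10) = 1850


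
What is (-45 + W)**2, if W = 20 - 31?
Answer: 3136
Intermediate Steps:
W = -11
(-45 + W)**2 = (-45 - 11)**2 = (-56)**2 = 3136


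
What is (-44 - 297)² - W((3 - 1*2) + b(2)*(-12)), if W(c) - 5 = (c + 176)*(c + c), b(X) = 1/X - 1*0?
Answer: 117986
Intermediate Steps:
b(X) = 1/X (b(X) = 1/X + 0 = 1/X)
W(c) = 5 + 2*c*(176 + c) (W(c) = 5 + (c + 176)*(c + c) = 5 + (176 + c)*(2*c) = 5 + 2*c*(176 + c))
(-44 - 297)² - W((3 - 1*2) + b(2)*(-12)) = (-44 - 297)² - (5 + 2*((3 - 1*2) - 12/2)² + 352*((3 - 1*2) - 12/2)) = (-341)² - (5 + 2*((3 - 2) + (½)*(-12))² + 352*((3 - 2) + (½)*(-12))) = 116281 - (5 + 2*(1 - 6)² + 352*(1 - 6)) = 116281 - (5 + 2*(-5)² + 352*(-5)) = 116281 - (5 + 2*25 - 1760) = 116281 - (5 + 50 - 1760) = 116281 - 1*(-1705) = 116281 + 1705 = 117986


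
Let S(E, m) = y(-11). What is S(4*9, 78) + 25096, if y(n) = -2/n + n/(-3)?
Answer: 828295/33 ≈ 25100.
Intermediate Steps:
y(n) = -2/n - n/3 (y(n) = -2/n + n*(-1/3) = -2/n - n/3)
S(E, m) = 127/33 (S(E, m) = -2/(-11) - 1/3*(-11) = -2*(-1/11) + 11/3 = 2/11 + 11/3 = 127/33)
S(4*9, 78) + 25096 = 127/33 + 25096 = 828295/33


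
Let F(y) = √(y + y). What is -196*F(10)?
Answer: -392*√5 ≈ -876.54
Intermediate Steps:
F(y) = √2*√y (F(y) = √(2*y) = √2*√y)
-196*F(10) = -196*√2*√10 = -392*√5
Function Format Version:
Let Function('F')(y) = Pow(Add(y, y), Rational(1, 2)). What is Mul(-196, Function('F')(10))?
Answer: Mul(-392, Pow(5, Rational(1, 2))) ≈ -876.54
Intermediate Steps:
Function('F')(y) = Mul(Pow(2, Rational(1, 2)), Pow(y, Rational(1, 2))) (Function('F')(y) = Pow(Mul(2, y), Rational(1, 2)) = Mul(Pow(2, Rational(1, 2)), Pow(y, Rational(1, 2))))
Mul(-196, Function('F')(10)) = Mul(-196, Mul(Pow(2, Rational(1, 2)), Pow(10, Rational(1, 2)))) = Mul(-196, Mul(2, Pow(5, Rational(1, 2)))) = Mul(-392, Pow(5, Rational(1, 2)))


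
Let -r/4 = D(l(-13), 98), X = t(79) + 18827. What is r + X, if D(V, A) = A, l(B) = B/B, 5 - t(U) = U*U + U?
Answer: 12120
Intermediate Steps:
t(U) = 5 - U - U² (t(U) = 5 - (U*U + U) = 5 - (U² + U) = 5 - (U + U²) = 5 + (-U - U²) = 5 - U - U²)
l(B) = 1
X = 12512 (X = (5 - 1*79 - 1*79²) + 18827 = (5 - 79 - 1*6241) + 18827 = (5 - 79 - 6241) + 18827 = -6315 + 18827 = 12512)
r = -392 (r = -4*98 = -392)
r + X = -392 + 12512 = 12120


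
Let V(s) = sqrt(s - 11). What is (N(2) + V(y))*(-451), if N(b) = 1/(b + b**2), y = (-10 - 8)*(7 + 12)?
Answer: -451/6 - 451*I*sqrt(353) ≈ -75.167 - 8473.5*I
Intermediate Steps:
y = -342 (y = -18*19 = -342)
V(s) = sqrt(-11 + s)
(N(2) + V(y))*(-451) = (1/(2*(1 + 2)) + sqrt(-11 - 342))*(-451) = ((1/2)/3 + sqrt(-353))*(-451) = ((1/2)*(1/3) + I*sqrt(353))*(-451) = (1/6 + I*sqrt(353))*(-451) = -451/6 - 451*I*sqrt(353)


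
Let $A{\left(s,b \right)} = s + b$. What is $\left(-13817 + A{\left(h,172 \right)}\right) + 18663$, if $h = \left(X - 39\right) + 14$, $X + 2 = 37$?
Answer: $5028$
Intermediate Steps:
$X = 35$ ($X = -2 + 37 = 35$)
$h = 10$ ($h = \left(35 - 39\right) + 14 = -4 + 14 = 10$)
$A{\left(s,b \right)} = b + s$
$\left(-13817 + A{\left(h,172 \right)}\right) + 18663 = \left(-13817 + \left(172 + 10\right)\right) + 18663 = \left(-13817 + 182\right) + 18663 = -13635 + 18663 = 5028$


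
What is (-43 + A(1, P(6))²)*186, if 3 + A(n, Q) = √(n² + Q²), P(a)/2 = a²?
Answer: 958086 - 1116*√5185 ≈ 8.7773e+5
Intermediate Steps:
P(a) = 2*a²
A(n, Q) = -3 + √(Q² + n²) (A(n, Q) = -3 + √(n² + Q²) = -3 + √(Q² + n²))
(-43 + A(1, P(6))²)*186 = (-43 + (-3 + √((2*6²)² + 1²))²)*186 = (-43 + (-3 + √((2*36)² + 1))²)*186 = (-43 + (-3 + √(72² + 1))²)*186 = (-43 + (-3 + √(5184 + 1))²)*186 = (-43 + (-3 + √5185)²)*186 = -7998 + 186*(-3 + √5185)²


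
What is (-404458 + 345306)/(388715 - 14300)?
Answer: -59152/374415 ≈ -0.15799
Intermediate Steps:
(-404458 + 345306)/(388715 - 14300) = -59152/374415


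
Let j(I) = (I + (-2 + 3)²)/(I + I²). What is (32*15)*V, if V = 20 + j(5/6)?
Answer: 10176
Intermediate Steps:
j(I) = (1 + I)/(I + I²) (j(I) = (I + 1²)/(I + I²) = (I + 1)/(I + I²) = (1 + I)/(I + I²))
V = 106/5 (V = 20 + 1/(5/6) = 20 + 1/(5*(⅙)) = 20 + 1/(⅚) = 20 + 6/5 = 106/5 ≈ 21.200)
(32*15)*V = (32*15)*(106/5) = 480*(106/5) = 10176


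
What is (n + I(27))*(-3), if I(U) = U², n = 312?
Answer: -3123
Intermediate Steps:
(n + I(27))*(-3) = (312 + 27²)*(-3) = (312 + 729)*(-3) = 1041*(-3) = -3123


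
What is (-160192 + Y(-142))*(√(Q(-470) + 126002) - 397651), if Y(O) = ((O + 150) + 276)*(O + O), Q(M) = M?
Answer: 95773448048 - 1445088*√3487 ≈ 9.5688e+10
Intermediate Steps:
Y(O) = 2*O*(426 + O) (Y(O) = ((150 + O) + 276)*(2*O) = (426 + O)*(2*O) = 2*O*(426 + O))
(-160192 + Y(-142))*(√(Q(-470) + 126002) - 397651) = (-160192 + 2*(-142)*(426 - 142))*(√(-470 + 126002) - 397651) = (-160192 + 2*(-142)*284)*(√125532 - 397651) = (-160192 - 80656)*(6*√3487 - 397651) = -240848*(-397651 + 6*√3487) = 95773448048 - 1445088*√3487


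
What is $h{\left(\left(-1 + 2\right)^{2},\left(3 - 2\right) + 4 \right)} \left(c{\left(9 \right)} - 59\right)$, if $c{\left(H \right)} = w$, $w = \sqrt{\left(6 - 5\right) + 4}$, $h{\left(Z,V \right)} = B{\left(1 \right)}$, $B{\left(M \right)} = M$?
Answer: $-59 + \sqrt{5} \approx -56.764$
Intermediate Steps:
$h{\left(Z,V \right)} = 1$
$w = \sqrt{5}$ ($w = \sqrt{\left(6 - 5\right) + 4} = \sqrt{1 + 4} = \sqrt{5} \approx 2.2361$)
$c{\left(H \right)} = \sqrt{5}$
$h{\left(\left(-1 + 2\right)^{2},\left(3 - 2\right) + 4 \right)} \left(c{\left(9 \right)} - 59\right) = 1 \left(\sqrt{5} - 59\right) = 1 \left(-59 + \sqrt{5}\right) = -59 + \sqrt{5}$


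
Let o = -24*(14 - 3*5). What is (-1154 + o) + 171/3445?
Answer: -3892679/3445 ≈ -1130.0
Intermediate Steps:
o = 24 (o = -24*(14 - 15) = -24*(-1) = 24)
(-1154 + o) + 171/3445 = (-1154 + 24) + 171/3445 = -1130 + 171*(1/3445) = -1130 + 171/3445 = -3892679/3445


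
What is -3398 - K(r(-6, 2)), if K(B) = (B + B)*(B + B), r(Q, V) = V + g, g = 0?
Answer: -3414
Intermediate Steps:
r(Q, V) = V (r(Q, V) = V + 0 = V)
K(B) = 4*B**2 (K(B) = (2*B)*(2*B) = 4*B**2)
-3398 - K(r(-6, 2)) = -3398 - 4*2**2 = -3398 - 4*4 = -3398 - 1*16 = -3398 - 16 = -3414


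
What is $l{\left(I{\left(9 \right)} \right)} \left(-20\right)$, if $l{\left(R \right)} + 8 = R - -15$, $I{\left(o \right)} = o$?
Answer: $-320$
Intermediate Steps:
$l{\left(R \right)} = 7 + R$ ($l{\left(R \right)} = -8 + \left(R - -15\right) = -8 + \left(R + 15\right) = -8 + \left(15 + R\right) = 7 + R$)
$l{\left(I{\left(9 \right)} \right)} \left(-20\right) = \left(7 + 9\right) \left(-20\right) = 16 \left(-20\right) = -320$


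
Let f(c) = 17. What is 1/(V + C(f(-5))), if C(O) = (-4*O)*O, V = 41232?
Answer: 1/40076 ≈ 2.4953e-5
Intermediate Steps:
C(O) = -4*O**2
1/(V + C(f(-5))) = 1/(41232 - 4*17**2) = 1/(41232 - 4*289) = 1/(41232 - 1156) = 1/40076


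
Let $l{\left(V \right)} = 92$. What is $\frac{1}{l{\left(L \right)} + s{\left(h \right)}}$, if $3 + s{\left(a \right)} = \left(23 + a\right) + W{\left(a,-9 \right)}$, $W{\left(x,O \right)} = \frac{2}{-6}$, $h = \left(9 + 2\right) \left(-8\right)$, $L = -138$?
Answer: $\frac{3}{71} \approx 0.042253$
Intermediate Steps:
$h = -88$ ($h = 11 \left(-8\right) = -88$)
$W{\left(x,O \right)} = - \frac{1}{3}$ ($W{\left(x,O \right)} = 2 \left(- \frac{1}{6}\right) = - \frac{1}{3}$)
$s{\left(a \right)} = \frac{59}{3} + a$ ($s{\left(a \right)} = -3 + \left(\left(23 + a\right) - \frac{1}{3}\right) = -3 + \left(\frac{68}{3} + a\right) = \frac{59}{3} + a$)
$\frac{1}{l{\left(L \right)} + s{\left(h \right)}} = \frac{1}{92 + \left(\frac{59}{3} - 88\right)} = \frac{1}{92 - \frac{205}{3}} = \frac{1}{\frac{71}{3}} = \frac{3}{71}$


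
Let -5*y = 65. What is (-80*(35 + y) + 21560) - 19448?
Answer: 352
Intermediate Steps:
y = -13 (y = -⅕*65 = -13)
(-80*(35 + y) + 21560) - 19448 = (-80*(35 - 13) + 21560) - 19448 = (-80*22 + 21560) - 19448 = (-1760 + 21560) - 19448 = 19800 - 19448 = 352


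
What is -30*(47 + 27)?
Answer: -2220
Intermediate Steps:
-30*(47 + 27) = -30*74 = -2220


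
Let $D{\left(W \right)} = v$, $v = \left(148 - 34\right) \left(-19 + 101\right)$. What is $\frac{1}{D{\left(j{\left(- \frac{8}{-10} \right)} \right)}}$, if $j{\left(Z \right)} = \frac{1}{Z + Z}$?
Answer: $\frac{1}{9348} \approx 0.00010697$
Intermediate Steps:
$v = 9348$ ($v = 114 \cdot 82 = 9348$)
$j{\left(Z \right)} = \frac{1}{2 Z}$
$D{\left(W \right)} = 9348$
$\frac{1}{D{\left(j{\left(- \frac{8}{-10} \right)} \right)}} = \frac{1}{9348}$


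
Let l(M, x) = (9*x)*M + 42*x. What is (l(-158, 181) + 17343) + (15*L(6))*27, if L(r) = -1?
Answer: -232842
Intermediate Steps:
l(M, x) = 42*x + 9*M*x (l(M, x) = 9*M*x + 42*x = 42*x + 9*M*x)
(l(-158, 181) + 17343) + (15*L(6))*27 = (3*181*(14 + 3*(-158)) + 17343) + (15*(-1))*27 = (3*181*(14 - 474) + 17343) - 15*27 = (3*181*(-460) + 17343) - 405 = (-249780 + 17343) - 405 = -232437 - 405 = -232842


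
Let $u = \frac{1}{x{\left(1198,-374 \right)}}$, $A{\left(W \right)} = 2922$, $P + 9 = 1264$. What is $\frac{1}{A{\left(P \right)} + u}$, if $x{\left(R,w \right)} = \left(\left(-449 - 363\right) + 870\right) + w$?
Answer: $\frac{316}{923351} \approx 0.00034223$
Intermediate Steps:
$P = 1255$ ($P = -9 + 1264 = 1255$)
$x{\left(R,w \right)} = 58 + w$ ($x{\left(R,w \right)} = \left(-812 + 870\right) + w = 58 + w$)
$u = - \frac{1}{316}$ ($u = \frac{1}{58 - 374} = \frac{1}{-316} = - \frac{1}{316} \approx -0.0031646$)
$\frac{1}{A{\left(P \right)} + u} = \frac{1}{2922 - \frac{1}{316}} = \frac{1}{\frac{923351}{316}} = \frac{316}{923351}$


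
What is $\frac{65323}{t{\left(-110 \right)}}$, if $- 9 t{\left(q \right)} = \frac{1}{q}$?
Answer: $64669770$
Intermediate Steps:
$t{\left(q \right)} = - \frac{1}{9 q}$
$\frac{65323}{t{\left(-110 \right)}} = \frac{65323}{\left(- \frac{1}{9}\right) \frac{1}{-110}} = \frac{65323}{\left(- \frac{1}{9}\right) \left(- \frac{1}{110}\right)} = 65323 \frac{1}{\frac{1}{990}} = 65323 \cdot 990 = 64669770$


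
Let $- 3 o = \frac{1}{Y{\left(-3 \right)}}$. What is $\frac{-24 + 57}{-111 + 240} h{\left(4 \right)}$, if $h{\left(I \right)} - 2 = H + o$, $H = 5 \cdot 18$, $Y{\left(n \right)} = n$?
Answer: $\frac{9119}{387} \approx 23.563$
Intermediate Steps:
$H = 90$
$o = \frac{1}{9}$ ($o = - \frac{1}{3 \left(-3\right)} = \left(- \frac{1}{3}\right) \left(- \frac{1}{3}\right) = \frac{1}{9} \approx 0.11111$)
$h{\left(I \right)} = \frac{829}{9}$ ($h{\left(I \right)} = 2 + \left(90 + \frac{1}{9}\right) = 2 + \frac{811}{9} = \frac{829}{9}$)
$\frac{-24 + 57}{-111 + 240} h{\left(4 \right)} = \frac{-24 + 57}{-111 + 240} \cdot \frac{829}{9} = \frac{33}{129} \cdot \frac{829}{9} = 33 \cdot \frac{1}{129} \cdot \frac{829}{9} = \frac{11}{43} \cdot \frac{829}{9} = \frac{9119}{387}$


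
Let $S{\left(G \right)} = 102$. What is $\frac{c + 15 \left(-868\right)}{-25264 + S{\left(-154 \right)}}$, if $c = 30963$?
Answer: $- \frac{17943}{25162} \approx -0.7131$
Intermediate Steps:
$\frac{c + 15 \left(-868\right)}{-25264 + S{\left(-154 \right)}} = \frac{30963 + 15 \left(-868\right)}{-25264 + 102} = \frac{30963 - 13020}{-25162} = 17943 \left(- \frac{1}{25162}\right) = - \frac{17943}{25162}$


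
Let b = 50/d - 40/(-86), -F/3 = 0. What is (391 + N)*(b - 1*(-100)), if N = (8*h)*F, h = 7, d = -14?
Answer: 11403515/301 ≈ 37885.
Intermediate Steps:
F = 0 (F = -3*0 = 0)
N = 0 (N = (8*7)*0 = 56*0 = 0)
b = -935/301 (b = 50/(-14) - 40/(-86) = 50*(-1/14) - 40*(-1/86) = -25/7 + 20/43 = -935/301 ≈ -3.1063)
(391 + N)*(b - 1*(-100)) = (391 + 0)*(-935/301 - 1*(-100)) = 391*(-935/301 + 100) = 391*(29165/301) = 11403515/301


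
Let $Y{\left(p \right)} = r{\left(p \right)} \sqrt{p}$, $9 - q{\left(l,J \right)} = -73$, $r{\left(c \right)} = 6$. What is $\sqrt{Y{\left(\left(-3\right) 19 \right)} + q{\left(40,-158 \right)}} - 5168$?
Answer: $-5168 + \sqrt{82 + 6 i \sqrt{57}} \approx -5158.6 + 2.4166 i$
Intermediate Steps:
$q{\left(l,J \right)} = 82$ ($q{\left(l,J \right)} = 9 - -73 = 9 + 73 = 82$)
$Y{\left(p \right)} = 6 \sqrt{p}$
$\sqrt{Y{\left(\left(-3\right) 19 \right)} + q{\left(40,-158 \right)}} - 5168 = \sqrt{6 \sqrt{\left(-3\right) 19} + 82} - 5168 = \sqrt{6 \sqrt{-57} + 82} - 5168 = \sqrt{6 i \sqrt{57} + 82} - 5168 = \sqrt{82 + 6 i \sqrt{57}} - 5168 = -5168 + \sqrt{82 + 6 i \sqrt{57}}$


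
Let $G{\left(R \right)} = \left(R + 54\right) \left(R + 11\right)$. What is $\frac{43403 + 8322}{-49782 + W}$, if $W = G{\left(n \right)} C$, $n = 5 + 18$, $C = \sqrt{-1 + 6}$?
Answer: $- \frac{1287486975}{1221988952} - \frac{67708025 \sqrt{5}}{1221988952} \approx -1.1775$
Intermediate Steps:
$C = \sqrt{5} \approx 2.2361$
$n = 23$
$G{\left(R \right)} = \left(11 + R\right) \left(54 + R\right)$ ($G{\left(R \right)} = \left(54 + R\right) \left(11 + R\right) = \left(11 + R\right) \left(54 + R\right)$)
$W = 2618 \sqrt{5}$ ($W = \left(594 + 23^{2} + 65 \cdot 23\right) \sqrt{5} = \left(594 + 529 + 1495\right) \sqrt{5} = 2618 \sqrt{5} \approx 5854.0$)
$\frac{43403 + 8322}{-49782 + W} = \frac{43403 + 8322}{-49782 + 2618 \sqrt{5}} = \frac{51725}{-49782 + 2618 \sqrt{5}}$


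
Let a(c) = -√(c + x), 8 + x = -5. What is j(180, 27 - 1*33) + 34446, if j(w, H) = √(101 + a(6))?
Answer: 34446 + √(101 - I*√7) ≈ 34456.0 - 0.13162*I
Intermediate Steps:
x = -13 (x = -8 - 5 = -13)
a(c) = -√(-13 + c) (a(c) = -√(c - 13) = -√(-13 + c))
j(w, H) = √(101 - I*√7) (j(w, H) = √(101 - √(-13 + 6)) = √(101 - √(-7)) = √(101 - I*√7))
j(180, 27 - 1*33) + 34446 = √(101 - I*√7) + 34446 = 34446 + √(101 - I*√7)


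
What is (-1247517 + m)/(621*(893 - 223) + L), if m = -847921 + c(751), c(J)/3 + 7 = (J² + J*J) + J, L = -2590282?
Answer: -322700/543553 ≈ -0.59369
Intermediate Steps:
c(J) = -21 + 3*J + 6*J² (c(J) = -21 + 3*((J² + J*J) + J) = -21 + 3*((J² + J²) + J) = -21 + 3*(2*J² + J) = -21 + 3*(J + 2*J²) = -21 + (3*J + 6*J²) = -21 + 3*J + 6*J²)
m = 2538317 (m = -847921 + (-21 + 3*751 + 6*751²) = -847921 + (-21 + 2253 + 6*564001) = -847921 + (-21 + 2253 + 3384006) = -847921 + 3386238 = 2538317)
(-1247517 + m)/(621*(893 - 223) + L) = (-1247517 + 2538317)/(621*(893 - 223) - 2590282) = 1290800/(621*670 - 2590282) = 1290800/(416070 - 2590282) = 1290800/(-2174212) = 1290800*(-1/2174212) = -322700/543553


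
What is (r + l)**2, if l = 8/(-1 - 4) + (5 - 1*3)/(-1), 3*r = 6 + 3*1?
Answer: 9/25 ≈ 0.36000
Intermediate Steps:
r = 3 (r = (6 + 3*1)/3 = (6 + 3)/3 = (1/3)*9 = 3)
l = -18/5 (l = 8/(-5) + (5 - 3)*(-1) = 8*(-1/5) + 2*(-1) = -8/5 - 2 = -18/5 ≈ -3.6000)
(r + l)**2 = (3 - 18/5)**2 = (-3/5)**2 = 9/25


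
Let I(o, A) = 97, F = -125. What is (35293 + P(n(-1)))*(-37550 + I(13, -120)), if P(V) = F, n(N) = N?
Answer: -1317147104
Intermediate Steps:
P(V) = -125
(35293 + P(n(-1)))*(-37550 + I(13, -120)) = (35293 - 125)*(-37550 + 97) = 35168*(-37453) = -1317147104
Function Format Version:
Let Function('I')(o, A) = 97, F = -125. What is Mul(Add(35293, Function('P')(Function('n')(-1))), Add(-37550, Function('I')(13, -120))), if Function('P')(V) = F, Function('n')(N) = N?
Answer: -1317147104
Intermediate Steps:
Function('P')(V) = -125
Mul(Add(35293, Function('P')(Function('n')(-1))), Add(-37550, Function('I')(13, -120))) = Mul(Add(35293, -125), Add(-37550, 97)) = Mul(35168, -37453) = -1317147104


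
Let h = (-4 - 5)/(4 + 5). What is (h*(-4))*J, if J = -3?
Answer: -12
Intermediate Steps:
h = -1 (h = -9/9 = -9*⅑ = -1)
(h*(-4))*J = -1*(-4)*(-3) = 4*(-3) = -12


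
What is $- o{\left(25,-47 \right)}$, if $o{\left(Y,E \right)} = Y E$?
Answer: $1175$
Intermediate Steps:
$o{\left(Y,E \right)} = E Y$
$- o{\left(25,-47 \right)} = - \left(-47\right) 25 = \left(-1\right) \left(-1175\right) = 1175$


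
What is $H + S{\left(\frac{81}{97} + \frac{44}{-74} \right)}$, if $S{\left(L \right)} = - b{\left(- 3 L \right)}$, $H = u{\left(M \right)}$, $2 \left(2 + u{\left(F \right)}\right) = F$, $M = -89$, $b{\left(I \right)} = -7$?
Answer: $- \frac{79}{2} \approx -39.5$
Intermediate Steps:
$u{\left(F \right)} = -2 + \frac{F}{2}$
$H = - \frac{93}{2}$ ($H = -2 + \frac{1}{2} \left(-89\right) = -2 - \frac{89}{2} = - \frac{93}{2} \approx -46.5$)
$S{\left(L \right)} = 7$ ($S{\left(L \right)} = \left(-1\right) \left(-7\right) = 7$)
$H + S{\left(\frac{81}{97} + \frac{44}{-74} \right)} = - \frac{93}{2} + 7 = - \frac{79}{2}$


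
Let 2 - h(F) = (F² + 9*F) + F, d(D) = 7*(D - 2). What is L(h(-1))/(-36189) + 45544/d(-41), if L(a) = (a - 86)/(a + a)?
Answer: -12086732459/79881186 ≈ -151.31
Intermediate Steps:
d(D) = -14 + 7*D (d(D) = 7*(-2 + D) = -14 + 7*D)
h(F) = 2 - F² - 10*F (h(F) = 2 - ((F² + 9*F) + F) = 2 - (F² + 10*F) = 2 + (-F² - 10*F) = 2 - F² - 10*F)
L(a) = (-86 + a)/(2*a) (L(a) = (-86 + a)/((2*a)) = (-86 + a)*(1/(2*a)) = (-86 + a)/(2*a))
L(h(-1))/(-36189) + 45544/d(-41) = ((-86 + (2 - 1*(-1)² - 10*(-1)))/(2*(2 - 1*(-1)² - 10*(-1))))/(-36189) + 45544/(-14 + 7*(-41)) = ((-86 + (2 - 1*1 + 10))/(2*(2 - 1*1 + 10)))*(-1/36189) + 45544/(-14 - 287) = ((-86 + (2 - 1 + 10))/(2*(2 - 1 + 10)))*(-1/36189) + 45544/(-301) = ((½)*(-86 + 11)/11)*(-1/36189) + 45544*(-1/301) = ((½)*(1/11)*(-75))*(-1/36189) - 45544/301 = -75/22*(-1/36189) - 45544/301 = 25/265386 - 45544/301 = -12086732459/79881186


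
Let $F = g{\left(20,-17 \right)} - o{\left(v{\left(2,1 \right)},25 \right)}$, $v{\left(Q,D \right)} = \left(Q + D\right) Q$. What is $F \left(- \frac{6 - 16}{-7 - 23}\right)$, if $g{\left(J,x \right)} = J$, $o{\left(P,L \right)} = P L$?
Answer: $\frac{130}{3} \approx 43.333$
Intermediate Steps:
$v{\left(Q,D \right)} = Q \left(D + Q\right)$ ($v{\left(Q,D \right)} = \left(D + Q\right) Q = Q \left(D + Q\right)$)
$o{\left(P,L \right)} = L P$
$F = -130$ ($F = 20 - 25 \cdot 2 \left(1 + 2\right) = 20 - 25 \cdot 2 \cdot 3 = 20 - 25 \cdot 6 = 20 - 150 = -130$)
$F \left(- \frac{6 - 16}{-7 - 23}\right) = - 130 \left(- \frac{6 - 16}{-7 - 23}\right) = - 130 \left(- \frac{-10}{-30}\right) = - 130 \left(- \frac{\left(-10\right) \left(-1\right)}{30}\right) = - 130 \left(\left(-1\right) \frac{1}{3}\right) = \left(-130\right) \left(- \frac{1}{3}\right) = \frac{130}{3}$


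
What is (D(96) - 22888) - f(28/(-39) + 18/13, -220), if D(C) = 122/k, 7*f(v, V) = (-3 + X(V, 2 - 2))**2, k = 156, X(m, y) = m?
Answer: -16375283/546 ≈ -29991.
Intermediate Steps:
f(v, V) = (-3 + V)**2/7
D(C) = 61/78 (D(C) = 122/156 = 122*(1/156) = 61/78)
(D(96) - 22888) - f(28/(-39) + 18/13, -220) = (61/78 - 22888) - (-3 - 220)**2/7 = -1785203/78 - (-223)**2/7 = -1785203/78 - 49729/7 = -16375283/546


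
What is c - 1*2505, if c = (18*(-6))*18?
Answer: -4449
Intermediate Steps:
c = -1944 (c = -108*18 = -1944)
c - 1*2505 = -1944 - 1*2505 = -1944 - 2505 = -4449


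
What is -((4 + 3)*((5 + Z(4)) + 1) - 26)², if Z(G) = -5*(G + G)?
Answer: -69696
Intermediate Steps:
Z(G) = -10*G
-((4 + 3)*((5 + Z(4)) + 1) - 26)² = -((4 + 3)*((5 - 10*4) + 1) - 26)² = -(7*((5 - 40) + 1) - 26)² = -(7*(-35 + 1) - 26)² = -(7*(-34) - 26)² = -(-238 - 26)² = -1*(-264)² = -1*69696 = -69696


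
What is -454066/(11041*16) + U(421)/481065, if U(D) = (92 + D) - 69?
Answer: -36392804171/14163836440 ≈ -2.5694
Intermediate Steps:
U(D) = 23 + D
-454066/(11041*16) + U(421)/481065 = -454066/(11041*16) + (23 + 421)/481065 = -454066/176656 + 444*(1/481065) = -454066*1/176656 + 148/160355 = -227033/88328 + 148/160355 = -36392804171/14163836440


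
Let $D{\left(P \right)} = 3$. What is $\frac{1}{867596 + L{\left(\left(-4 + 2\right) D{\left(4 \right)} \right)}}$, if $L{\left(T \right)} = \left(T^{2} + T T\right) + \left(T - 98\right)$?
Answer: $\frac{1}{867564} \approx 1.1527 \cdot 10^{-6}$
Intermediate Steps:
$L{\left(T \right)} = -98 + T + 2 T^{2}$ ($L{\left(T \right)} = \left(T^{2} + T^{2}\right) + \left(-98 + T\right) = 2 T^{2} + \left(-98 + T\right) = -98 + T + 2 T^{2}$)
$\frac{1}{867596 + L{\left(\left(-4 + 2\right) D{\left(4 \right)} \right)}} = \frac{1}{867596 + \left(-98 + \left(-4 + 2\right) 3 + 2 \left(\left(-4 + 2\right) 3\right)^{2}\right)} = \frac{1}{867596 - \left(104 - 72\right)} = \frac{1}{867596 - 32} = \frac{1}{867564}$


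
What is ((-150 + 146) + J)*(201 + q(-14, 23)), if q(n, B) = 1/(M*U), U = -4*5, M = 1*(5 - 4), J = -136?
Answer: -28133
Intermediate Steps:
M = 1 (M = 1*1 = 1)
U = -20
q(n, B) = -1/20 (q(n, B) = 1/(1*(-20)) = 1/(-20) = -1/20)
((-150 + 146) + J)*(201 + q(-14, 23)) = ((-150 + 146) - 136)*(201 - 1/20) = (-4 - 136)*(4019/20) = -140*4019/20 = -28133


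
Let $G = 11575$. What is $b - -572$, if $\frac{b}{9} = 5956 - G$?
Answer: $-49999$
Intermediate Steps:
$b = -50571$ ($b = 9 \left(5956 - 11575\right) = 9 \left(-5619\right) = -50571$)
$b - -572 = -50571 - -572 = -50571 + 572 = -49999$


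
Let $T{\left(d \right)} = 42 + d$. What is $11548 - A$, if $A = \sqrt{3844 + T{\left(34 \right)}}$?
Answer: $11548 - 28 \sqrt{5} \approx 11485.0$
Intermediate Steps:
$A = 28 \sqrt{5}$ ($A = \sqrt{3844 + \left(42 + 34\right)} = \sqrt{3844 + 76} = \sqrt{3920} = 28 \sqrt{5} \approx 62.61$)
$11548 - A = 11548 - 28 \sqrt{5}$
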